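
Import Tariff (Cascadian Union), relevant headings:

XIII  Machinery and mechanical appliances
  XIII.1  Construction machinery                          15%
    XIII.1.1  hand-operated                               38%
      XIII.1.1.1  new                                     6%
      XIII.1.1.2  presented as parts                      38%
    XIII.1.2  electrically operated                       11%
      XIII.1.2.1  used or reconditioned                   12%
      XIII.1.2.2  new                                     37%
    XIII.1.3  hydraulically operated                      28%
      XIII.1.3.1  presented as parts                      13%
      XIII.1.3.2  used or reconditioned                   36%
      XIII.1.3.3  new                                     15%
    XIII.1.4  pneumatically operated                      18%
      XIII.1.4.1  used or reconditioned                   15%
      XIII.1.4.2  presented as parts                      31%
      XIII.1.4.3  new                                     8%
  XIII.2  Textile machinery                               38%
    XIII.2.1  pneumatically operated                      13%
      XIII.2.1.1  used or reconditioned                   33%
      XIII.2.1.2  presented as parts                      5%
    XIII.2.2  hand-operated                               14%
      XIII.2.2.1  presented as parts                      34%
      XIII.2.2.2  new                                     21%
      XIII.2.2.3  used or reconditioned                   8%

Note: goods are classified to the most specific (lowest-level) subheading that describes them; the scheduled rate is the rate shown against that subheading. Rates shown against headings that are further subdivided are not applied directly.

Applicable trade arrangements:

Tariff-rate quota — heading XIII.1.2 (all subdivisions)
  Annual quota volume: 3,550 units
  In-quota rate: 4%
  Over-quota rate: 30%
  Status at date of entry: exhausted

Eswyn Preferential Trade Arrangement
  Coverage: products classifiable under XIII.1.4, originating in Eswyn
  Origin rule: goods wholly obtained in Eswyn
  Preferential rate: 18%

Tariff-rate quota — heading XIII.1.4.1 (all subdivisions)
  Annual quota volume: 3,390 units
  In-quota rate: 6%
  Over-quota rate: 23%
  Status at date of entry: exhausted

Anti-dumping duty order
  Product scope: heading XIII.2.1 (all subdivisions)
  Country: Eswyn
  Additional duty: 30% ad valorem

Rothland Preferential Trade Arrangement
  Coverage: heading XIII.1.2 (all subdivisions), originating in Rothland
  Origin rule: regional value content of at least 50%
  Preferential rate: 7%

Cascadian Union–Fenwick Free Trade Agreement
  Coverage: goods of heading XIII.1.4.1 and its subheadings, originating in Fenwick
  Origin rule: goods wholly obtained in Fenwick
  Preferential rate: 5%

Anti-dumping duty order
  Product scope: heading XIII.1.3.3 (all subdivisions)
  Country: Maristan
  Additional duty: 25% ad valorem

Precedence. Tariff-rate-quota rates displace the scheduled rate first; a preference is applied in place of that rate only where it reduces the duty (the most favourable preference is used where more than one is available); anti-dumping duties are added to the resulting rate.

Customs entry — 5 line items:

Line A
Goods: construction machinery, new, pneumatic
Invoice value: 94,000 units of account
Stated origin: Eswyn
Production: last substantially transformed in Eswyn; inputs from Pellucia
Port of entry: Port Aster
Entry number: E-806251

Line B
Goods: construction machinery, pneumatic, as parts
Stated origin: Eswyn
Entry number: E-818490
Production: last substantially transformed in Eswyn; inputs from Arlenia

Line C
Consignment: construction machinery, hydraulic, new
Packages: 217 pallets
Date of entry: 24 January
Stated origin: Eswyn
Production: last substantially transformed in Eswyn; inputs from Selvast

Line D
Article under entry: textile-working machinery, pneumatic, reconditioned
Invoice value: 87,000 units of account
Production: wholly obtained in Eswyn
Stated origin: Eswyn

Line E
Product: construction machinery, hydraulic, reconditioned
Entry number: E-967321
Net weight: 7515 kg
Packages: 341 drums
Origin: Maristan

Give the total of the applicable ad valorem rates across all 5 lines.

153%

Line A: construction → XIII.1; pneumatic → XIII.1.4; new → XIII.1.4.3. Scheduled 8%. Eswyn agreement on XIII.1.4: not wholly obtained. → 8%.
Line B: construction → XIII.1; pneumatic → XIII.1.4; as parts → XIII.1.4.2. Scheduled 31%. Eswyn agreement on XIII.1.4: not wholly obtained. → 31%.
Line C: construction → XIII.1; hydraulic → XIII.1.3; new → XIII.1.3.3. Scheduled 15%. Eswyn agreement on XIII.1.4: XIII.1.3.3 not covered. → 15%.
Line D: textile-working → XIII.2; pneumatic → XIII.2.1; reconditioned → XIII.2.1.1. Scheduled 33%. Eswyn agreement on XIII.1.4: XIII.2.1.1 not covered; anti-dumping (Eswyn, XIII.2.1): +30%; total 33% + 30% = 63%. → 63%.
Line E: construction → XIII.1; hydraulic → XIII.1.3; reconditioned → XIII.1.3.2. Scheduled 36%. No special measure applies. → 36%.
Sum: 8% + 31% + 15% + 63% + 36% = 153%.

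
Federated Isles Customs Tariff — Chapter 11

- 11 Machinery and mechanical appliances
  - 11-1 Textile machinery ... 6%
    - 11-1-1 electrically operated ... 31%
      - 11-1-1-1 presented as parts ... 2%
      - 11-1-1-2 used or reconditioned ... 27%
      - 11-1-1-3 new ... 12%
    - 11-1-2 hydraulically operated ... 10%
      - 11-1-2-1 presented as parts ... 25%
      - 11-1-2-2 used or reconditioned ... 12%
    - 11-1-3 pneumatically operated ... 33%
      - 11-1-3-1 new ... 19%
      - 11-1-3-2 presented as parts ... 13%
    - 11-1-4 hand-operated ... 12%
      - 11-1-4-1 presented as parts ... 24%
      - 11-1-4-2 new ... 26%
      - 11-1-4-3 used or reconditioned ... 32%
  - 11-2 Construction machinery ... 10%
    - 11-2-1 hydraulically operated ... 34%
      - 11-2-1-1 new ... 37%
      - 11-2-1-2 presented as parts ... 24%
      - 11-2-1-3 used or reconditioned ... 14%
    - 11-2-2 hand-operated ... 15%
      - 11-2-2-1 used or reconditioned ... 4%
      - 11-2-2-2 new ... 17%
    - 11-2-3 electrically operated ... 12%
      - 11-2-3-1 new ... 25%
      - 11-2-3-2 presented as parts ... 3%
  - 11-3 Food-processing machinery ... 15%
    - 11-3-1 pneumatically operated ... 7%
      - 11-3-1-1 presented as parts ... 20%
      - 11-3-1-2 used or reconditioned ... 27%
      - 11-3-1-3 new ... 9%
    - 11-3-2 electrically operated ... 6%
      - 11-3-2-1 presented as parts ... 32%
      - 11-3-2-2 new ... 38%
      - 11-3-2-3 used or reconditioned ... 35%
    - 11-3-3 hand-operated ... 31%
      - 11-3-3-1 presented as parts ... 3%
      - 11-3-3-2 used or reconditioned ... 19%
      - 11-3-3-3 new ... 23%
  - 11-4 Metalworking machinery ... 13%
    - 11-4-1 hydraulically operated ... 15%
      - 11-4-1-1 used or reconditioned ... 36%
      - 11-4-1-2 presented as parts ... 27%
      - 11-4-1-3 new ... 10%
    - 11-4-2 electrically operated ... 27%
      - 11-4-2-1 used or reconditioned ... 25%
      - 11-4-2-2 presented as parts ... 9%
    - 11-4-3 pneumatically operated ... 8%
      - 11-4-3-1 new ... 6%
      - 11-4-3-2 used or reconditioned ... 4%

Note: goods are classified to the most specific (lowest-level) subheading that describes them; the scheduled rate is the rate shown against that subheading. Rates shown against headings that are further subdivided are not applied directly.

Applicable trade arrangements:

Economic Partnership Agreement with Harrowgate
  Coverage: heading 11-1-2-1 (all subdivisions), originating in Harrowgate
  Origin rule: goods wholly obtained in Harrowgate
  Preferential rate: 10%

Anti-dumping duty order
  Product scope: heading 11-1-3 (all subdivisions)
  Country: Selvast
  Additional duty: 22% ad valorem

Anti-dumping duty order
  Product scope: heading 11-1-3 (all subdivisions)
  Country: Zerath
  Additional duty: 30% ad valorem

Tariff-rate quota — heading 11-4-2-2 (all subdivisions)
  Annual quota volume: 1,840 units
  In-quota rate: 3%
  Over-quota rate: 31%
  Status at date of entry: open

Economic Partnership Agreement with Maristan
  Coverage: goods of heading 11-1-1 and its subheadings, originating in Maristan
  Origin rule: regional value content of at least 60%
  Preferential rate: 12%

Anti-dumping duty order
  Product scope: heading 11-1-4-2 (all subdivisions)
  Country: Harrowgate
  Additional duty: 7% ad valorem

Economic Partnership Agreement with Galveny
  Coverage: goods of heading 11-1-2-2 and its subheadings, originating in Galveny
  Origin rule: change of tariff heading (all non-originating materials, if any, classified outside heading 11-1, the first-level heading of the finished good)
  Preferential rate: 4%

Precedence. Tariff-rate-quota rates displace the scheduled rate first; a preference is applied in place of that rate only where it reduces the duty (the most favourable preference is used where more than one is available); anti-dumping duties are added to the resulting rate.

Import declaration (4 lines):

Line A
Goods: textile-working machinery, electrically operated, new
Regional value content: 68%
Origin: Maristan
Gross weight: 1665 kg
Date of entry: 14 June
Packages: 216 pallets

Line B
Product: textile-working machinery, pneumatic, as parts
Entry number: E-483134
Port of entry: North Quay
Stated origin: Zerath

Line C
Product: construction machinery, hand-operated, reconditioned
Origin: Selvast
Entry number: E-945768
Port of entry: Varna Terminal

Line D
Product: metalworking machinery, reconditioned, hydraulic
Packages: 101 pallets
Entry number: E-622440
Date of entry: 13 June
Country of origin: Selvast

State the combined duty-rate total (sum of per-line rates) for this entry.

95%

Line A: textile-working → 11-1; electrically operated → 11-1-1; new → 11-1-1-3. Scheduled 12%. Maristan agreement on 11-1-1: RVC ≥ 60% → 12% available; preference 12% not lower than 12% → no reduction. → 12%.
Line B: textile-working → 11-1; pneumatic → 11-1-3; as parts → 11-1-3-2. Scheduled 13%. anti-dumping (Zerath, 11-1-3): +30%; total 13% + 30% = 43%. → 43%.
Line C: construction → 11-2; hand-operated → 11-2-2; reconditioned → 11-2-2-1. Scheduled 4%. No special measure applies. → 4%.
Line D: metalworking → 11-4; hydraulic → 11-4-1; reconditioned → 11-4-1-1. Scheduled 36%. No special measure applies. → 36%.
Sum: 12% + 43% + 4% + 36% = 95%.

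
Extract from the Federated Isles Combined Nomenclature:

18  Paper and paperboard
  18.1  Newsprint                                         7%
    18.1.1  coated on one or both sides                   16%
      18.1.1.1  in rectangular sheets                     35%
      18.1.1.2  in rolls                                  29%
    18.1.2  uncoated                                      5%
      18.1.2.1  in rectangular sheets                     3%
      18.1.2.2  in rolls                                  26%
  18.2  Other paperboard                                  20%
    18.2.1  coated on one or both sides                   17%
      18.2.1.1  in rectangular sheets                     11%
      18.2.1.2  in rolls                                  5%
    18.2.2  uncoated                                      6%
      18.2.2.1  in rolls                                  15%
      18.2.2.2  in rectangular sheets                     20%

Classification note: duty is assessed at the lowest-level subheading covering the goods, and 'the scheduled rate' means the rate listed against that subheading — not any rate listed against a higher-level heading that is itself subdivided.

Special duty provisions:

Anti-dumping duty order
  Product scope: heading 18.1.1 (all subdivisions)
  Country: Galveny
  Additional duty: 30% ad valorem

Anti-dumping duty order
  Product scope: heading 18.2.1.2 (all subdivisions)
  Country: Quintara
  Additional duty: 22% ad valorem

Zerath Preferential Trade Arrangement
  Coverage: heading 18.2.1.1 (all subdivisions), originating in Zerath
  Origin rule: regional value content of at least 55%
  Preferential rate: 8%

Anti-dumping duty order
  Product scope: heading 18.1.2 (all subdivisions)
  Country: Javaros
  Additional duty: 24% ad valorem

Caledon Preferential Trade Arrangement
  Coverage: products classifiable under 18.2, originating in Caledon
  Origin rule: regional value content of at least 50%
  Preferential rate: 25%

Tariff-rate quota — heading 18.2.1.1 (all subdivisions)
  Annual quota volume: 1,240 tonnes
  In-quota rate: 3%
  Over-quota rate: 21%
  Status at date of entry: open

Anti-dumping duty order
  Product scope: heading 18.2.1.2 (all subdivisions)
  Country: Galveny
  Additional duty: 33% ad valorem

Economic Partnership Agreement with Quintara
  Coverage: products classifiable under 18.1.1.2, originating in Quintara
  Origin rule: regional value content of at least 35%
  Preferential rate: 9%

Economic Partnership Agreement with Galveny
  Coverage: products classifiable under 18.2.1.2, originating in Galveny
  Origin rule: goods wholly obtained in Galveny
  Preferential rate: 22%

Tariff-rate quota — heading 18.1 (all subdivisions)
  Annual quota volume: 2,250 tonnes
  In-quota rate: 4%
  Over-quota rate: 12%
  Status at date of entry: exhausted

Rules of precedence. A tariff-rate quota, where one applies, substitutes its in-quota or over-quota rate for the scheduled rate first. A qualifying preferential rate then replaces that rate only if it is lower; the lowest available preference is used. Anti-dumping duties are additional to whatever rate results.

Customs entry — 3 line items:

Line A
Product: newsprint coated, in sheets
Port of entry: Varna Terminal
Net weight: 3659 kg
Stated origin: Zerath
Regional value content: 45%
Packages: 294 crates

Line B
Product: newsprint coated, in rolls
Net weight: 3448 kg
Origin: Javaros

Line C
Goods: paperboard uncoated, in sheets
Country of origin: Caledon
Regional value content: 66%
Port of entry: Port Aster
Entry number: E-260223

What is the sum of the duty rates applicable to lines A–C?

Line A: newsprint → 18.1; coated → 18.1.1; in sheets → 18.1.1.1. Scheduled 35%. quota on 18.1 exhausted → over-quota 12%; Zerath agreement on 18.2.1.1: 18.1.1.1 not covered. → 12%.
Line B: newsprint → 18.1; coated → 18.1.1; in rolls → 18.1.1.2. Scheduled 29%. quota on 18.1 exhausted → over-quota 12%. → 12%.
Line C: paperboard → 18.2; uncoated → 18.2.2; in sheets → 18.2.2.2. Scheduled 20%. Caledon agreement on 18.2: RVC ≥ 50% → 25% available; preference 25% not lower than 20% → no reduction. → 20%.
Sum: 12% + 12% + 20% = 44%.

44%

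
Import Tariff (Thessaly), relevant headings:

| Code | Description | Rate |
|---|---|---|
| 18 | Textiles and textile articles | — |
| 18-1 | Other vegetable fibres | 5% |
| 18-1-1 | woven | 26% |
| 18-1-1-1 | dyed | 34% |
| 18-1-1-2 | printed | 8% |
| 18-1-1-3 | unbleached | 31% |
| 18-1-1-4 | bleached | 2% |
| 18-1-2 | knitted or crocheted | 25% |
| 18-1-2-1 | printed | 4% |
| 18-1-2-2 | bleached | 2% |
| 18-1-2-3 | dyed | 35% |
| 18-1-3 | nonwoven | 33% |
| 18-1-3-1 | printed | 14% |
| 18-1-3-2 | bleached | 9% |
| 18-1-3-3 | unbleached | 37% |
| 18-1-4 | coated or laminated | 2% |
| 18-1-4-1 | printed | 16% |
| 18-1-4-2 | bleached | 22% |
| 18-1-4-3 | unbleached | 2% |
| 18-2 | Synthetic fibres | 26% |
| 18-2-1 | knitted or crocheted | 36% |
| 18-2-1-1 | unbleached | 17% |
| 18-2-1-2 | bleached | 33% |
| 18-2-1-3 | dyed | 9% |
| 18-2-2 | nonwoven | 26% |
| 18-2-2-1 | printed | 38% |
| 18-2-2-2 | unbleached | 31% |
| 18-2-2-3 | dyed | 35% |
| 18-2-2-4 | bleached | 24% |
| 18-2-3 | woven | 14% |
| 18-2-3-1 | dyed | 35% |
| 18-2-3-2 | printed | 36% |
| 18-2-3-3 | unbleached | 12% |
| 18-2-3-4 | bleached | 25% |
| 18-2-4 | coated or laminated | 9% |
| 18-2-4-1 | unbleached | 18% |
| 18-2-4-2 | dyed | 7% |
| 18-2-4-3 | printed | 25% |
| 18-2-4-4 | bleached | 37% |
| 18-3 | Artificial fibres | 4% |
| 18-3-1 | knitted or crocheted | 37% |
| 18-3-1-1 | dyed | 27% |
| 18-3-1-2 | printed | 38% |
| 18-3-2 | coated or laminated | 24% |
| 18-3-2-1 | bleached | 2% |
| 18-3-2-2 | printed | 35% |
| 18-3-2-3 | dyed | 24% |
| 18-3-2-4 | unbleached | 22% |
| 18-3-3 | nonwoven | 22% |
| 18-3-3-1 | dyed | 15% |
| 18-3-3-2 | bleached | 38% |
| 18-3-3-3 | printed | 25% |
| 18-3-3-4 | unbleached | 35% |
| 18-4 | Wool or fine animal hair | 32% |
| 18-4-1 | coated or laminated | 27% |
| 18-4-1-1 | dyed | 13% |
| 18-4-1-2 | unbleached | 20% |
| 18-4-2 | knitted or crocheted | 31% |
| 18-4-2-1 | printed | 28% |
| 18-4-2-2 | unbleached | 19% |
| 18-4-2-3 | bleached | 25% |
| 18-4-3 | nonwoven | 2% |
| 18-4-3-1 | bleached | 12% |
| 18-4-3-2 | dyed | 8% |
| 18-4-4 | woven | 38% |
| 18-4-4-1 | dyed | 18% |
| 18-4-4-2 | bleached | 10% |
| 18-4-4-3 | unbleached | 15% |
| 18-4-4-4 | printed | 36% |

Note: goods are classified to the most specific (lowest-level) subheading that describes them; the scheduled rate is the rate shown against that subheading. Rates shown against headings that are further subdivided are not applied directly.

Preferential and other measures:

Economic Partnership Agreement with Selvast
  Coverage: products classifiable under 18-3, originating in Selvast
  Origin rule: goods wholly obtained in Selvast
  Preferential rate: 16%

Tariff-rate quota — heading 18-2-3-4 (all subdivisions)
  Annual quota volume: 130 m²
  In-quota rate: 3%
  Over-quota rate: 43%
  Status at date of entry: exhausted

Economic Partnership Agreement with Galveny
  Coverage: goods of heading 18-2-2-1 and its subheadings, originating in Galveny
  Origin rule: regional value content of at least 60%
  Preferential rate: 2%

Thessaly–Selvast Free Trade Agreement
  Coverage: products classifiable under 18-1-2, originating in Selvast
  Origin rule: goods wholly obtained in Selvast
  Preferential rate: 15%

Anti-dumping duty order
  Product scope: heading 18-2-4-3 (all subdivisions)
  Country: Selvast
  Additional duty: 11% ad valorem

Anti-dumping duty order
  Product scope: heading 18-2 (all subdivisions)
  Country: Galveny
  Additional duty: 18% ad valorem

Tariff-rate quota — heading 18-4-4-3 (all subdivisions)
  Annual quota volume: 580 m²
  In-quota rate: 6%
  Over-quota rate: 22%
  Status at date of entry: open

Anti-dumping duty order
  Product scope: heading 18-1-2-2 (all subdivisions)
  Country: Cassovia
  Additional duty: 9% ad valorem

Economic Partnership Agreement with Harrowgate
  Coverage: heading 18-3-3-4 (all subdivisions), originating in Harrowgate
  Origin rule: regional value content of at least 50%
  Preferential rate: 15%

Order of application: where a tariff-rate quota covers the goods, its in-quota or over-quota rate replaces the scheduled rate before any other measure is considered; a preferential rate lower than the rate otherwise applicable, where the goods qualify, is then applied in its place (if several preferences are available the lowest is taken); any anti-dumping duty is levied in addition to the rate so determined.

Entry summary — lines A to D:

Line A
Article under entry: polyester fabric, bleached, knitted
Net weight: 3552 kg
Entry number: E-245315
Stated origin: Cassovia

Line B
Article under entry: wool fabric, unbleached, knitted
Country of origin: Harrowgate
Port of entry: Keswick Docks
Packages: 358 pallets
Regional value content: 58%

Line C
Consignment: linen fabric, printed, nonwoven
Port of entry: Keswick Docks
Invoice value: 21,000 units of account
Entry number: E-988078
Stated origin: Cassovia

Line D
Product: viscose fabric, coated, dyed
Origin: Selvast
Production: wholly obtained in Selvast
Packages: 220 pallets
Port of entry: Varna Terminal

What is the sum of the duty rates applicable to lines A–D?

Line A: polyester → 18-2; knitted → 18-2-1; bleached → 18-2-1-2. Scheduled 33%. No special measure applies. → 33%.
Line B: wool → 18-4; knitted → 18-4-2; unbleached → 18-4-2-2. Scheduled 19%. Harrowgate agreement on 18-3-3-4: 18-4-2-2 not covered. → 19%.
Line C: linen → 18-1; nonwoven → 18-1-3; printed → 18-1-3-1. Scheduled 14%. No special measure applies. → 14%.
Line D: viscose → 18-3; coated → 18-3-2; dyed → 18-3-2-3. Scheduled 24%. Selvast agreement on 18-3: wholly obtained → 16% available; Selvast agreement on 18-1-2: 18-3-2-3 not covered; preferential 16%. → 16%.
Sum: 33% + 19% + 14% + 16% = 82%.

82%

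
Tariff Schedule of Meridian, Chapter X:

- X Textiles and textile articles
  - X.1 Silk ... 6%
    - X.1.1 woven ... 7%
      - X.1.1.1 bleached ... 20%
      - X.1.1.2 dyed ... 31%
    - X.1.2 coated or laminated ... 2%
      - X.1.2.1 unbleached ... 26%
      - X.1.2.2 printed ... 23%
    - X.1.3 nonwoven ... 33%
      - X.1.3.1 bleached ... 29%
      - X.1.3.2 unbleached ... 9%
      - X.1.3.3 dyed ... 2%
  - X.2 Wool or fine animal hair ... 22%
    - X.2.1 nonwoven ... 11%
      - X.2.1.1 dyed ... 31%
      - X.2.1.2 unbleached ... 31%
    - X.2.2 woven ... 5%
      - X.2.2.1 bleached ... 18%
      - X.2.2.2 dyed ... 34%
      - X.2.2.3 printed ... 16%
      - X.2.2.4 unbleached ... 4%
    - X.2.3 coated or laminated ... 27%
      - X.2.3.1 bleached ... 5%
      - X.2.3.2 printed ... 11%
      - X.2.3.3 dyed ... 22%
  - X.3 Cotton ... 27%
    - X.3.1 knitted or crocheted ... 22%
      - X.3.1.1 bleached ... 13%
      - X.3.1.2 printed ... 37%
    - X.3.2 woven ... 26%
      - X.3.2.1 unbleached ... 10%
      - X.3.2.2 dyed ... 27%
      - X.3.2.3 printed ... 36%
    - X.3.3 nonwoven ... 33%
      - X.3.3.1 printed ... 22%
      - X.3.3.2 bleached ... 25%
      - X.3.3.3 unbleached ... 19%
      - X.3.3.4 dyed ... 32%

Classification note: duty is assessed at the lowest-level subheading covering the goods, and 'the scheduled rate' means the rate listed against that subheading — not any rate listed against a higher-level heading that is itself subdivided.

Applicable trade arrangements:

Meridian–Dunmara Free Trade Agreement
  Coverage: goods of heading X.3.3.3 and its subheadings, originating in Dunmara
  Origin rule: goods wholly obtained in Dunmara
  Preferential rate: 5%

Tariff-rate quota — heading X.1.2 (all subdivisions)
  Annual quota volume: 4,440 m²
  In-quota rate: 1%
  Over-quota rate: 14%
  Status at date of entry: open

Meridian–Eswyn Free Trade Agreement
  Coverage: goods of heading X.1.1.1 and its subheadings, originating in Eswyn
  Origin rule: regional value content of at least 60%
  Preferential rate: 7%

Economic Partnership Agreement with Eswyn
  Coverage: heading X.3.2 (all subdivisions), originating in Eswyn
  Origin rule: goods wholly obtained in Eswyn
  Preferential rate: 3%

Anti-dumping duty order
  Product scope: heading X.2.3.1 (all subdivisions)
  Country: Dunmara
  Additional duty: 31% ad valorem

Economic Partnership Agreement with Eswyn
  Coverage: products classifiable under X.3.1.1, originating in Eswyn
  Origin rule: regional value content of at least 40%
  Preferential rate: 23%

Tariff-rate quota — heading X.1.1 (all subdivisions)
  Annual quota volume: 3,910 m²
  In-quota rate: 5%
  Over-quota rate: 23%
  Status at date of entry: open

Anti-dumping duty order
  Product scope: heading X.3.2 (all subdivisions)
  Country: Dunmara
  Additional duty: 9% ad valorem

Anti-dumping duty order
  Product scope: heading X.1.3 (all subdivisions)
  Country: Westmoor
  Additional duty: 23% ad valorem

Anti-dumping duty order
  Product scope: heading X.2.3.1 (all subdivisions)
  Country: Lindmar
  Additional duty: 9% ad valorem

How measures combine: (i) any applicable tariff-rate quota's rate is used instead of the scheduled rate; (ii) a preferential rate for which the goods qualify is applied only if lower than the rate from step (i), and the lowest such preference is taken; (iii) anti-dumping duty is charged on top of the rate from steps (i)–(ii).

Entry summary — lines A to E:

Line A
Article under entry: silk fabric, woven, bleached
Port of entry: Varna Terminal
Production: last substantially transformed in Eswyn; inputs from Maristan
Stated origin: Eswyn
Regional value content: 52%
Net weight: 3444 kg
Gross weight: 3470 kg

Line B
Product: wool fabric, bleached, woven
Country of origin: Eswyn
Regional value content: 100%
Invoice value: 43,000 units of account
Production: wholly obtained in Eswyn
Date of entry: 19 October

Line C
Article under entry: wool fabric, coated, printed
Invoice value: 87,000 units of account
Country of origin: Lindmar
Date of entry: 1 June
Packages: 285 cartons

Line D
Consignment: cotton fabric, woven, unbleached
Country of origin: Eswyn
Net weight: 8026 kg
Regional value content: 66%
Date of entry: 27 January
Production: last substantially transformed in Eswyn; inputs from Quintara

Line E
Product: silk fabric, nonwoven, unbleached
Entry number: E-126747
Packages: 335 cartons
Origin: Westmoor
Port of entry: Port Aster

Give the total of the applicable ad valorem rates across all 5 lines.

76%

Line A: silk → X.1; woven → X.1.1; bleached → X.1.1.1. Scheduled 20%. quota on X.1.1 open → in-quota 5%; Eswyn agreement on X.1.1.1: RVC < 60%; Eswyn agreement on X.3.2: X.1.1.1 not covered; Eswyn agreement on X.3.1.1: X.1.1.1 not covered. → 5%.
Line B: wool → X.2; woven → X.2.2; bleached → X.2.2.1. Scheduled 18%. Eswyn agreement on X.1.1.1: X.2.2.1 not covered; Eswyn agreement on X.3.2: X.2.2.1 not covered; Eswyn agreement on X.3.1.1: X.2.2.1 not covered. → 18%.
Line C: wool → X.2; coated → X.2.3; printed → X.2.3.2. Scheduled 11%. No special measure applies. → 11%.
Line D: cotton → X.3; woven → X.3.2; unbleached → X.3.2.1. Scheduled 10%. Eswyn agreement on X.1.1.1: X.3.2.1 not covered; Eswyn agreement on X.3.2: not wholly obtained; Eswyn agreement on X.3.1.1: X.3.2.1 not covered. → 10%.
Line E: silk → X.1; nonwoven → X.1.3; unbleached → X.1.3.2. Scheduled 9%. anti-dumping (Westmoor, X.1.3): +23%; total 9% + 23% = 32%. → 32%.
Sum: 5% + 18% + 11% + 10% + 32% = 76%.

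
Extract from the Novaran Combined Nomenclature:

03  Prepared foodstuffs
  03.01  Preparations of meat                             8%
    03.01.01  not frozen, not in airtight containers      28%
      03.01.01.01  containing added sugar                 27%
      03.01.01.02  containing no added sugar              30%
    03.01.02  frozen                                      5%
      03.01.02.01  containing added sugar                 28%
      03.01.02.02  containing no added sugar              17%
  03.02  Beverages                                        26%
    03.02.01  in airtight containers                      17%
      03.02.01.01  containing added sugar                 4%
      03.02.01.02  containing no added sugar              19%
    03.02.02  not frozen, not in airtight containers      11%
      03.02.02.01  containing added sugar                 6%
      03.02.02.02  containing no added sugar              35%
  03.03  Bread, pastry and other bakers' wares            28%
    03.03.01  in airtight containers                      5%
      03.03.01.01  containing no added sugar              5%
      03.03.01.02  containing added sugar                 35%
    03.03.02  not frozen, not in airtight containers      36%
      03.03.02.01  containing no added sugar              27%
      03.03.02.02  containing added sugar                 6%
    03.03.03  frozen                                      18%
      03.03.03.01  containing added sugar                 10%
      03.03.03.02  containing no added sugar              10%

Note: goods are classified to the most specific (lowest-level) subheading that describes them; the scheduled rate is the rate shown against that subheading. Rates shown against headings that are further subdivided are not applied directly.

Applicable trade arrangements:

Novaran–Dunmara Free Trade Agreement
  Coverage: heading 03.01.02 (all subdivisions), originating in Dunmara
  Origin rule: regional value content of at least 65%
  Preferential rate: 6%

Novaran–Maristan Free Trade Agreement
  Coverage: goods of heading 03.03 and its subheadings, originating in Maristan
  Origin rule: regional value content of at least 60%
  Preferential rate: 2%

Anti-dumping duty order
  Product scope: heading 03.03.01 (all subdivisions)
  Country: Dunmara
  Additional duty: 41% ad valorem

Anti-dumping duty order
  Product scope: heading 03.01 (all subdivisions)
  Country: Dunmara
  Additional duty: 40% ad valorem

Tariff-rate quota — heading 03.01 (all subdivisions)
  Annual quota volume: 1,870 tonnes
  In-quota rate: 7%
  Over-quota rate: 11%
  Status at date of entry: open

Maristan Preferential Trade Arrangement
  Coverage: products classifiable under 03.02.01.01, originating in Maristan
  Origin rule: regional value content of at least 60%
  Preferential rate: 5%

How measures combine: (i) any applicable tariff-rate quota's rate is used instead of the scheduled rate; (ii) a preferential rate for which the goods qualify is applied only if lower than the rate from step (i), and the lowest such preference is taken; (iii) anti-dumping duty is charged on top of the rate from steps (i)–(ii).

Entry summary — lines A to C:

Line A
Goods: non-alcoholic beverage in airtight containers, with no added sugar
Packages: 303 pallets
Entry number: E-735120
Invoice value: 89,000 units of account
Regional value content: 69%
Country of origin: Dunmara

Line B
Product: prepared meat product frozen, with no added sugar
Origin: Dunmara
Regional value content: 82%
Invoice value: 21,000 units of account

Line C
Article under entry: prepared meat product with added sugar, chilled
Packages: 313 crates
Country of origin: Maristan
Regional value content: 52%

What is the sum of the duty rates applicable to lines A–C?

72%

Line A: non-alcoholic beverage → 03.02; in airtight containers → 03.02.01; with no added sugar → 03.02.01.02. Scheduled 19%. Dunmara agreement on 03.01.02: 03.02.01.02 not covered. → 19%.
Line B: prepared meat product → 03.01; frozen → 03.01.02; with no added sugar → 03.01.02.02. Scheduled 17%. quota on 03.01 open → in-quota 7%; Dunmara agreement on 03.01.02: RVC ≥ 65% → 6% available; preferential 6%; anti-dumping (Dunmara, 03.01): +40%; total 6% + 40% = 46%. → 46%.
Line C: prepared meat product → 03.01; chilled → 03.01.01; with added sugar → 03.01.01.01. Scheduled 27%. quota on 03.01 open → in-quota 7%; Maristan agreement on 03.03: 03.01.01.01 not covered; Maristan agreement on 03.02.01.01: 03.01.01.01 not covered. → 7%.
Sum: 19% + 46% + 7% = 72%.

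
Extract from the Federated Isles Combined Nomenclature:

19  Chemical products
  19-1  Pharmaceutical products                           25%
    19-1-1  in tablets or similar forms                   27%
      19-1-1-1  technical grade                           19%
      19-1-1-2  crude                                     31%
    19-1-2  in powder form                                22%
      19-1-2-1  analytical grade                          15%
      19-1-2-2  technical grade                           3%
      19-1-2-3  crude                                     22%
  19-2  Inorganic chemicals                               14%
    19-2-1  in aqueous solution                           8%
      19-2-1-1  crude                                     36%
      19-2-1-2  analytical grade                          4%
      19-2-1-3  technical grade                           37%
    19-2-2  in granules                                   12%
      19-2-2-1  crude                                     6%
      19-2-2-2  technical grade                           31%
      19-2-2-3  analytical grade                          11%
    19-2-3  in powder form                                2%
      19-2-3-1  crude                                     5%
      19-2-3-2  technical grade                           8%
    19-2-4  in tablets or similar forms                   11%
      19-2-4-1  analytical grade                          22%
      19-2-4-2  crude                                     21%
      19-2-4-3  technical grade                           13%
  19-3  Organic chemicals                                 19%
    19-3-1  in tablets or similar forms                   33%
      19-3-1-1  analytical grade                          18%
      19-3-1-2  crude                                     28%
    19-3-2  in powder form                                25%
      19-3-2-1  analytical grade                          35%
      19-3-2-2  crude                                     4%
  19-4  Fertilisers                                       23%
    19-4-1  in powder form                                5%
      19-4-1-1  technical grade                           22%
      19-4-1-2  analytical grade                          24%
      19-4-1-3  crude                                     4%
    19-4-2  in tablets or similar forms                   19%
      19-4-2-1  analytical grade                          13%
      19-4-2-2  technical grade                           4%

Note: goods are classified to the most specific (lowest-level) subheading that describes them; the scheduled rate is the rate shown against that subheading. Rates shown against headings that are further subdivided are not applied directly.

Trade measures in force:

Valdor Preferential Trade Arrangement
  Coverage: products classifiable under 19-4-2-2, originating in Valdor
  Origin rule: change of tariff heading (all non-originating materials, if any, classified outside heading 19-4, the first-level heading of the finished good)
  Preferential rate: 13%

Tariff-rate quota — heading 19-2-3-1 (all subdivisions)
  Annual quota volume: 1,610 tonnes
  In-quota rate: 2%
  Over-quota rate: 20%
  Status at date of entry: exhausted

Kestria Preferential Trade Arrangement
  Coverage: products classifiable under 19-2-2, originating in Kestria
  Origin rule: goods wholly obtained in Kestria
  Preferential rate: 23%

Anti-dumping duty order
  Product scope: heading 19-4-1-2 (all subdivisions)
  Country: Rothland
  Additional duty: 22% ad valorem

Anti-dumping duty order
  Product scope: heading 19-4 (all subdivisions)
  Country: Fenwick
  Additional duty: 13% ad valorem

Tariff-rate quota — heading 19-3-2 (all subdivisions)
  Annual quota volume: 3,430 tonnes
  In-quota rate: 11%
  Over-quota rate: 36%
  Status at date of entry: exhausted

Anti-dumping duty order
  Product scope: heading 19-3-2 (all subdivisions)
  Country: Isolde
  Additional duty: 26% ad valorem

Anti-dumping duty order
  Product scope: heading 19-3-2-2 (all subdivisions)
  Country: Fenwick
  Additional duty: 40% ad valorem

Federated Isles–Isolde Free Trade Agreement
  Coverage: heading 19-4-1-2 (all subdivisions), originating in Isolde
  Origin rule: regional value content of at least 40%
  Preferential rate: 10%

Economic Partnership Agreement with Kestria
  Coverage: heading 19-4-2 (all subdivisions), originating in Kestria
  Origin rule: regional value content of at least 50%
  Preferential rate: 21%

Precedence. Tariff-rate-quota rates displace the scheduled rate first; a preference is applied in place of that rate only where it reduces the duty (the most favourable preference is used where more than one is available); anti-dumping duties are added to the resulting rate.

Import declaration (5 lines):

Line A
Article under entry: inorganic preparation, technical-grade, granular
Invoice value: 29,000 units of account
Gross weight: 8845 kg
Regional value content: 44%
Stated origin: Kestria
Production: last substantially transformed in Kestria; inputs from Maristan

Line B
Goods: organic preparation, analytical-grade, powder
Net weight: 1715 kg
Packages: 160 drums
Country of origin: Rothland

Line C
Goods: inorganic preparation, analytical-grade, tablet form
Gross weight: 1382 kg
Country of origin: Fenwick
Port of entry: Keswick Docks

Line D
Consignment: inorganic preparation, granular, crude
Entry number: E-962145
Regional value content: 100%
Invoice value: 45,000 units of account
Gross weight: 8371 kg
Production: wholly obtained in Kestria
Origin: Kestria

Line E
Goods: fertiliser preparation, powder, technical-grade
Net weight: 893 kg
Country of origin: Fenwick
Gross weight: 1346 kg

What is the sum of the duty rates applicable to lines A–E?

130%

Line A: inorganic → 19-2; granular → 19-2-2; technical-grade → 19-2-2-2. Scheduled 31%. Kestria agreement on 19-2-2: not wholly obtained; Kestria agreement on 19-4-2: 19-2-2-2 not covered. → 31%.
Line B: organic → 19-3; powder → 19-3-2; analytical-grade → 19-3-2-1. Scheduled 35%. quota on 19-3-2 exhausted → over-quota 36%. → 36%.
Line C: inorganic → 19-2; tablet form → 19-2-4; analytical-grade → 19-2-4-1. Scheduled 22%. No special measure applies. → 22%.
Line D: inorganic → 19-2; granular → 19-2-2; crude → 19-2-2-1. Scheduled 6%. Kestria agreement on 19-2-2: wholly obtained → 23% available; Kestria agreement on 19-4-2: 19-2-2-1 not covered; preference 23% not lower than 6% → no reduction. → 6%.
Line E: fertiliser → 19-4; powder → 19-4-1; technical-grade → 19-4-1-1. Scheduled 22%. anti-dumping (Fenwick, 19-4): +13%; total 22% + 13% = 35%. → 35%.
Sum: 31% + 36% + 22% + 6% + 35% = 130%.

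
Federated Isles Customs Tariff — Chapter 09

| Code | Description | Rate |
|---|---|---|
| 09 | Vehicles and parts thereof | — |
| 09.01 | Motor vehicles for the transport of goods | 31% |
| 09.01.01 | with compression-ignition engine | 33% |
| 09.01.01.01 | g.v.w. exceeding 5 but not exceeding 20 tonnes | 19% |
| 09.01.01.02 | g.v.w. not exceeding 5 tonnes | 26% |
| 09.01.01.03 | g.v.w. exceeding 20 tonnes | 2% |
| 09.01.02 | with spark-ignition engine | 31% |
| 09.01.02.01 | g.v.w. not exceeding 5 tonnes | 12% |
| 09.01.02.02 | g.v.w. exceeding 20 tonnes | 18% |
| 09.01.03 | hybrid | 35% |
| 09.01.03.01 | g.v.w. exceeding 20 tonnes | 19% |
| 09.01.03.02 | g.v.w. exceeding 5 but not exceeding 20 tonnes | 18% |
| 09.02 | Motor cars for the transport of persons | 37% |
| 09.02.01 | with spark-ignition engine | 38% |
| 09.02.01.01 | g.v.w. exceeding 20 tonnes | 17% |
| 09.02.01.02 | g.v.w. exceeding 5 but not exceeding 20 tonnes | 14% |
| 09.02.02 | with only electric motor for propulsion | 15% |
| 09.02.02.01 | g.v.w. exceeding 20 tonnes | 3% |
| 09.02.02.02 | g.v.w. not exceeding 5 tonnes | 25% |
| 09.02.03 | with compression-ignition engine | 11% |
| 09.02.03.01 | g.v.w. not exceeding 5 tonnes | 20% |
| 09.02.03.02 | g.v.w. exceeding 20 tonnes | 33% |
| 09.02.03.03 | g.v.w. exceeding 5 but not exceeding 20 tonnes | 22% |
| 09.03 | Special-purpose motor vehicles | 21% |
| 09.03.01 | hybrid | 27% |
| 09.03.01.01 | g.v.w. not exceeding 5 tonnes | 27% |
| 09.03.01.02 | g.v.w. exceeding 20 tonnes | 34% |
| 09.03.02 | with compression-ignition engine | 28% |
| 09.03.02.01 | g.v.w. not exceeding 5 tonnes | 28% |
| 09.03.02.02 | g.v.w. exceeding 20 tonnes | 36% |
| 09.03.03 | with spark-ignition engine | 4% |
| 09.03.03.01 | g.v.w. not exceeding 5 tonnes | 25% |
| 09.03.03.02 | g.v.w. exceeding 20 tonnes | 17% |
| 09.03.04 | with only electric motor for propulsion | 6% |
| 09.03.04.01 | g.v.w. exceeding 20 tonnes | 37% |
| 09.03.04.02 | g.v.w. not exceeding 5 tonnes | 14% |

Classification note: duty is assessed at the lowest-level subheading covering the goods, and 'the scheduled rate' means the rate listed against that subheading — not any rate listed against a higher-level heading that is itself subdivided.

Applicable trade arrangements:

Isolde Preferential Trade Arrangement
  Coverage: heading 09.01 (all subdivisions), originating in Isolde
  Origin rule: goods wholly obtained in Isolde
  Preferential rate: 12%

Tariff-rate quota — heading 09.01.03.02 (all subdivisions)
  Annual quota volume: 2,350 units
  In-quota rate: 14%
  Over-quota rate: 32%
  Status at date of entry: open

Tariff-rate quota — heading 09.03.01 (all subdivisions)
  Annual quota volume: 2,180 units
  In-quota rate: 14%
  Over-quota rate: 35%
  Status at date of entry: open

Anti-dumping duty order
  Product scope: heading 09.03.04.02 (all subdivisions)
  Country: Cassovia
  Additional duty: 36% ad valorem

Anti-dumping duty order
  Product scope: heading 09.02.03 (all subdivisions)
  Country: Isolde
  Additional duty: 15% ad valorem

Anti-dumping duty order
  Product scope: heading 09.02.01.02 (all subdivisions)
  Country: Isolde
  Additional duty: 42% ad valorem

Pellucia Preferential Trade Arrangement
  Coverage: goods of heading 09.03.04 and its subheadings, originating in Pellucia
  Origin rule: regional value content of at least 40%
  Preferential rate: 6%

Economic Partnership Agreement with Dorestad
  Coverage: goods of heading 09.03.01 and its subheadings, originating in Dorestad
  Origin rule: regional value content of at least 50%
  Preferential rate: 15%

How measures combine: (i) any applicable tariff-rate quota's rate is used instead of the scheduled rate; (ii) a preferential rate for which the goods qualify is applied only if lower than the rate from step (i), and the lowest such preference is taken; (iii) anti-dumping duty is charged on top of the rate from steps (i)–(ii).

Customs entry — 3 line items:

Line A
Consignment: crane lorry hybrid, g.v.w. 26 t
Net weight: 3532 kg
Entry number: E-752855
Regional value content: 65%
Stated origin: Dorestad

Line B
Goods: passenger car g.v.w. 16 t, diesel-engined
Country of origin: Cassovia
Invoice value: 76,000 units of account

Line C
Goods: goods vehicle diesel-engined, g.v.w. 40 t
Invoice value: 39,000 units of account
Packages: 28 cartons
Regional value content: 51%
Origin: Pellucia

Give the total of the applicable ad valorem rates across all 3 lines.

Line A: crane lorry → 09.03; hybrid → 09.03.01; g.v.w. 26 t → 09.03.01.02. Scheduled 34%. quota on 09.03.01 open → in-quota 14%; Dorestad agreement on 09.03.01: RVC ≥ 50% → 15% available; preference 15% not lower than 14% → no reduction. → 14%.
Line B: passenger car → 09.02; diesel-engined → 09.02.03; g.v.w. 16 t → 09.02.03.03. Scheduled 22%. No special measure applies. → 22%.
Line C: goods vehicle → 09.01; diesel-engined → 09.01.01; g.v.w. 40 t → 09.01.01.03. Scheduled 2%. Pellucia agreement on 09.03.04: 09.01.01.03 not covered. → 2%.
Sum: 14% + 22% + 2% = 38%.

38%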